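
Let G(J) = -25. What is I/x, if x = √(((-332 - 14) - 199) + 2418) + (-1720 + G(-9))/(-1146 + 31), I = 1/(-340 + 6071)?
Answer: -77827/533101150296 + 49729*√1873/533101150296 ≈ 3.8911e-6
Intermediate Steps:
I = 1/5731 ≈ 0.00017449
x = 349/223 + √1873 (x = √(((-332 - 14) - 199) + 2418) + (-1720 - 25)/(-1146 + 31) = √((-346 - 199) + 2418) - 1745/(-1115) = √(-545 + 2418) - 1745*(-1/1115) = √1873 + 349/223 = 349/223 + √1873 ≈ 44.843)
I/x = 1/(5731*(349/223 + √1873))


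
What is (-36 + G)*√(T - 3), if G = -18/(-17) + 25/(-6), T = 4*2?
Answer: -3989*√5/102 ≈ -87.448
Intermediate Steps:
T = 8
G = -317/102 (G = -18*(-1/17) + 25*(-⅙) = 18/17 - 25/6 = -317/102 ≈ -3.1078)
(-36 + G)*√(T - 3) = (-36 - 317/102)*√(8 - 3) = -3989*√5/102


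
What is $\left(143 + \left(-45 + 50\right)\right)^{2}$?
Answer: $21904$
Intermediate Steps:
$\left(143 + \left(-45 + 50\right)\right)^{2} = \left(143 + 5\right)^{2} = 148^{2} = 21904$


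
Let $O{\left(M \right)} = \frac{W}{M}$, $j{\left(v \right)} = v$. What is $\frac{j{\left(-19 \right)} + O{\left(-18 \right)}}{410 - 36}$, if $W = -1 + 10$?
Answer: $- \frac{39}{748} \approx -0.052139$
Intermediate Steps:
$W = 9$
$O{\left(M \right)} = \frac{9}{M}$
$\frac{j{\left(-19 \right)} + O{\left(-18 \right)}}{410 - 36} = \frac{-19 + \frac{9}{-18}}{410 - 36} = \frac{-19 + 9 \left(- \frac{1}{18}\right)}{374} = \left(-19 - \frac{1}{2}\right) \frac{1}{374} = \left(- \frac{39}{2}\right) \frac{1}{374} = - \frac{39}{748}$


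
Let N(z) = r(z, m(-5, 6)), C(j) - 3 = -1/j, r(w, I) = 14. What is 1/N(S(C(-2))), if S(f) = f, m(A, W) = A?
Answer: 1/14 ≈ 0.071429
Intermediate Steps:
C(j) = 3 - 1/j
N(z) = 14
1/N(S(C(-2))) = 1/14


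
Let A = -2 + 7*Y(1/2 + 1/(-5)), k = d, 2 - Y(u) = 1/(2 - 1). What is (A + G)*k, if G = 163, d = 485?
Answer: 81480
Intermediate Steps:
Y(u) = 1 (Y(u) = 2 - 1/(2 - 1) = 2 - 1/1 = 2 - 1*1 = 2 - 1 = 1)
k = 485
A = 5 (A = -2 + 7*1 = -2 + 7 = 5)
(A + G)*k = (5 + 163)*485 = 168*485 = 81480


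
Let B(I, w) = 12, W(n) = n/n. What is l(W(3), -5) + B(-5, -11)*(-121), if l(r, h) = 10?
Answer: -1442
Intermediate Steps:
W(n) = 1
l(W(3), -5) + B(-5, -11)*(-121) = 10 + 12*(-121) = 10 - 1452 = -1442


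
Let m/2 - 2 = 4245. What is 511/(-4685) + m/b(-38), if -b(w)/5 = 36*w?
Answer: 725983/640908 ≈ 1.1327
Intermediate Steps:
b(w) = -180*w
m = 8494 (m = 4 + 2*4245 = 4 + 8490 = 8494)
511/(-4685) + m/b(-38) = 511/(-4685) + 8494/((-180*(-38))) = 511*(-1/4685) + 8494/6840 = -511/4685 + 8494*(1/6840) = -511/4685 + 4247/3420 = 725983/640908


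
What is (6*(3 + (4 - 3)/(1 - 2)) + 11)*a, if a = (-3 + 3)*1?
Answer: 0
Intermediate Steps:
a = 0 (a = 0*1 = 0)
(6*(3 + (4 - 3)/(1 - 2)) + 11)*a = (6*(3 + (4 - 3)/(1 - 2)) + 11)*0 = (6*(3 + 1/(-1)) + 11)*0 = (6*(3 + 1*(-1)) + 11)*0 = (6*(3 - 1) + 11)*0 = (6*2 + 11)*0 = (12 + 11)*0 = 23*0 = 0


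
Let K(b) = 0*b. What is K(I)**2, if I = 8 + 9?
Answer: 0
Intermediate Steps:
I = 17
K(b) = 0
K(I)**2 = 0**2 = 0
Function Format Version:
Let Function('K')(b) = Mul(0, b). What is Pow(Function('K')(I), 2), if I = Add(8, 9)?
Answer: 0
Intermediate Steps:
I = 17
Function('K')(b) = 0
Pow(Function('K')(I), 2) = Pow(0, 2) = 0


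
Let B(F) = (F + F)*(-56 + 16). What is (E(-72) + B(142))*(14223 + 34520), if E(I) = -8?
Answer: -554110424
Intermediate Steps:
B(F) = -80*F (B(F) = (2*F)*(-40) = -80*F)
(E(-72) + B(142))*(14223 + 34520) = (-8 - 80*142)*(14223 + 34520) = (-8 - 11360)*48743 = -11368*48743 = -554110424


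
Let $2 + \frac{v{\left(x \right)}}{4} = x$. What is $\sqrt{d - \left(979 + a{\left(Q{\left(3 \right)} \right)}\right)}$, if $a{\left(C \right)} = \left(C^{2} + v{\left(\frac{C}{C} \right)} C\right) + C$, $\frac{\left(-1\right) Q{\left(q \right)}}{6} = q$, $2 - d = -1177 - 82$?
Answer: $4 i \sqrt{6} \approx 9.798 i$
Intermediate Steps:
$d = 1261$ ($d = 2 - \left(-1177 - 82\right) = 2 - -1259 = 2 + 1259 = 1261$)
$v{\left(x \right)} = -8 + 4 x$
$Q{\left(q \right)} = - 6 q$
$a{\left(C \right)} = C^{2} - 3 C$ ($a{\left(C \right)} = \left(C^{2} + \left(-8 + 4 \frac{C}{C}\right) C\right) + C = \left(C^{2} + \left(-8 + 4 \cdot 1\right) C\right) + C = \left(C^{2} + \left(-8 + 4\right) C\right) + C = \left(C^{2} - 4 C\right) + C = C^{2} - 3 C$)
$\sqrt{d - \left(979 + a{\left(Q{\left(3 \right)} \right)}\right)} = \sqrt{1261 - \left(979 + \left(-6\right) 3 \left(-3 - 18\right)\right)} = \sqrt{1261 - \left(979 - 18 \left(-3 - 18\right)\right)} = \sqrt{1261 - \left(979 - -378\right)} = \sqrt{1261 - 1357} = \sqrt{-96} = 4 i \sqrt{6}$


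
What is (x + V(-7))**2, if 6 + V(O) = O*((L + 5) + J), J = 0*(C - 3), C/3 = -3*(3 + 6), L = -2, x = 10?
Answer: 289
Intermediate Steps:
C = -81 (C = 3*(-3*(3 + 6)) = 3*(-3*9) = 3*(-27) = -81)
J = 0 (J = 0*(-81 - 3) = 0*(-84) = 0)
V(O) = -6 + 3*O (V(O) = -6 + O*((-2 + 5) + 0) = -6 + O*(3 + 0) = -6 + O*3 = -6 + 3*O)
(x + V(-7))**2 = (10 + (-6 + 3*(-7)))**2 = (10 + (-6 - 21))**2 = (10 - 27)**2 = (-17)**2 = 289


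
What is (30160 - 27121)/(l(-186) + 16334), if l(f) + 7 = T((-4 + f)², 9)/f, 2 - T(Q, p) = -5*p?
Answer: 565254/3036775 ≈ 0.18614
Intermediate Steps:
T(Q, p) = 2 + 5*p (T(Q, p) = 2 - (-5)*p = 2 + 5*p)
l(f) = -7 + 47/f (l(f) = -7 + (2 + 5*9)/f = -7 + (2 + 45)/f = -7 + 47/f)
(30160 - 27121)/(l(-186) + 16334) = (30160 - 27121)/((-7 + 47/(-186)) + 16334) = 3039/((-7 + 47*(-1/186)) + 16334) = 3039/((-7 - 47/186) + 16334) = 3039/(-1349/186 + 16334) = 3039/(3036775/186) = 3039*(186/3036775) = 565254/3036775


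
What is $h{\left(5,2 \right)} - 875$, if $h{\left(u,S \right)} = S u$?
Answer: $-865$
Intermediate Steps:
$h{\left(5,2 \right)} - 875 = 2 \cdot 5 - 875 = 10 - 875 = -865$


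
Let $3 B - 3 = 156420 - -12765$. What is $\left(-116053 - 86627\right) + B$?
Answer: $-146284$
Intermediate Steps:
$B = 56396$ ($B = 1 + \frac{156420 - -12765}{3} = 1 + \frac{156420 + 12765}{3} = 1 + \frac{1}{3} \cdot 169185 = 1 + 56395 = 56396$)
$\left(-116053 - 86627\right) + B = \left(-116053 - 86627\right) + 56396 = -202680 + 56396 = -146284$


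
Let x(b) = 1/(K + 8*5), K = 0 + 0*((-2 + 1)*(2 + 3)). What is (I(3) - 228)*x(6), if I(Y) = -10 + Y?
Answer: -47/8 ≈ -5.8750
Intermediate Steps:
K = 0 (K = 0 + 0*(-1*5) = 0 + 0*(-5) = 0 + 0 = 0)
x(b) = 1/40 (x(b) = 1/(0 + 8*5) = 1/(0 + 40) = 1/40)
(I(3) - 228)*x(6) = ((-10 + 3) - 228)*(1/40) = (-7 - 228)*(1/40) = -235*1/40 = -47/8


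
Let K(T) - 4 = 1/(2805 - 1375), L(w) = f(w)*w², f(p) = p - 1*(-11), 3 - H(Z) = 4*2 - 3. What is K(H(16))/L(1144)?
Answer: 1907/720524604800 ≈ 2.6467e-9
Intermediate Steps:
H(Z) = -2 (H(Z) = 3 - (4*2 - 3) = 3 - (8 - 3) = 3 - 1*5 = 3 - 5 = -2)
f(p) = 11 + p (f(p) = p + 11 = 11 + p)
L(w) = w²*(11 + w) (L(w) = (11 + w)*w² = w²*(11 + w))
K(T) = 5721/1430 (K(T) = 4 + 1/(2805 - 1375) = 4 + 1/1430 = 5721/1430)
K(H(16))/L(1144) = 5721/(1430*((1144²*(11 + 1144)))) = 5721/(1430*((1308736*1155))) = (5721/1430)/1511590080 = (5721/1430)*(1/1511590080) = 1907/720524604800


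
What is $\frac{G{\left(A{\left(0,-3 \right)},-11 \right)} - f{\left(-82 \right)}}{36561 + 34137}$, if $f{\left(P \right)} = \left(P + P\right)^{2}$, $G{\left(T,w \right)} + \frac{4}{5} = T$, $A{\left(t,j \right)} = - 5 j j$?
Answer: $- \frac{44903}{117830} \approx -0.38108$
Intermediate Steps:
$A{\left(t,j \right)} = - 5 j^{2}$
$G{\left(T,w \right)} = - \frac{4}{5} + T$
$f{\left(P \right)} = 4 P^{2}$ ($f{\left(P \right)} = \left(2 P\right)^{2} = 4 P^{2}$)
$\frac{G{\left(A{\left(0,-3 \right)},-11 \right)} - f{\left(-82 \right)}}{36561 + 34137} = \frac{\left(- \frac{4}{5} - 5 \left(-3\right)^{2}\right) - 4 \left(-82\right)^{2}}{36561 + 34137} = \frac{\left(- \frac{4}{5} - 45\right) - 4 \cdot 6724}{70698} = \left(\left(- \frac{4}{5} - 45\right) - 26896\right) \frac{1}{70698} = \left(- \frac{229}{5} - 26896\right) \frac{1}{70698} = \left(- \frac{134709}{5}\right) \frac{1}{70698} = - \frac{44903}{117830}$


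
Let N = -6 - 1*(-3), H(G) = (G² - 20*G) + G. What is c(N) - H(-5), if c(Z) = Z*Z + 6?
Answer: -105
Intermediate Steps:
H(G) = G² - 19*G
N = -3 (N = -6 + 3 = -3)
c(Z) = 6 + Z² (c(Z) = Z² + 6 = 6 + Z²)
c(N) - H(-5) = (6 + (-3)²) - (-5)*(-19 - 5) = (6 + 9) - (-5)*(-24) = 15 - 1*120 = 15 - 120 = -105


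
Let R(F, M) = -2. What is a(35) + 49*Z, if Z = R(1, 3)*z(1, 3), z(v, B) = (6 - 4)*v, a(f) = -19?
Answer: -215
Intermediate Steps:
z(v, B) = 2*v
Z = -4 ≈ -4.0000
a(35) + 49*Z = -19 + 49*(-4) = -19 - 196 = -215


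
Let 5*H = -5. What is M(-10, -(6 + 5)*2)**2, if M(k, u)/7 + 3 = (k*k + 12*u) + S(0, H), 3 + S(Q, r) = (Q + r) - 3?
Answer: 1483524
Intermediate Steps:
H = -1 (H = (1/5)*(-5) = -1)
S(Q, r) = -6 + Q + r (S(Q, r) = -3 + ((Q + r) - 3) = -3 + (-3 + Q + r) = -6 + Q + r)
M(k, u) = -70 + 7*k**2 + 84*u (M(k, u) = -21 + 7*((k*k + 12*u) + (-6 + 0 - 1)) = -21 + 7*((k**2 + 12*u) - 7) = -21 + 7*(-7 + k**2 + 12*u) = -21 + (-49 + 7*k**2 + 84*u) = -70 + 7*k**2 + 84*u)
M(-10, -(6 + 5)*2)**2 = (-70 + 7*(-10)**2 + 84*(-(6 + 5)*2))**2 = (-70 + 7*100 + 84*(-1*11*2))**2 = (-70 + 700 + 84*(-11*2))**2 = (-70 + 700 + 84*(-22))**2 = (-70 + 700 - 1848)**2 = (-1218)**2 = 1483524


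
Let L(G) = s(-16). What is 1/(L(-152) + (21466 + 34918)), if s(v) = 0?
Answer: 1/56384 ≈ 1.7736e-5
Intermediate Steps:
L(G) = 0
1/(L(-152) + (21466 + 34918)) = 1/(0 + (21466 + 34918)) = 1/(0 + 56384) = 1/56384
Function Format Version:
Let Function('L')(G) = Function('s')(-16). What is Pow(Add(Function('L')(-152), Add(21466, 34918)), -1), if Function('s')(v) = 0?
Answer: Rational(1, 56384) ≈ 1.7736e-5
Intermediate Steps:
Function('L')(G) = 0
Pow(Add(Function('L')(-152), Add(21466, 34918)), -1) = Pow(Add(0, Add(21466, 34918)), -1) = Pow(Add(0, 56384), -1) = Pow(56384, -1) = Rational(1, 56384)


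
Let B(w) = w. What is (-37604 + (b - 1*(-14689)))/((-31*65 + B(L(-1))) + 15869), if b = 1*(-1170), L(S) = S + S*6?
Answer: -24085/13847 ≈ -1.7394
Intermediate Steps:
L(S) = 7*S (L(S) = S + 6*S = 7*S)
b = -1170
(-37604 + (b - 1*(-14689)))/((-31*65 + B(L(-1))) + 15869) = (-37604 + (-1170 - 1*(-14689)))/((-31*65 + 7*(-1)) + 15869) = (-37604 + (-1170 + 14689))/((-2015 - 7) + 15869) = (-37604 + 13519)/(-2022 + 15869) = -24085/13847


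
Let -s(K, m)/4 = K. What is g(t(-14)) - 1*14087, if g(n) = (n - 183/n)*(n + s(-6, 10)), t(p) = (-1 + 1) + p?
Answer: -98674/7 ≈ -14096.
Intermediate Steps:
s(K, m) = -4*K
t(p) = p (t(p) = 0 + p = p)
g(n) = (24 + n)*(n - 183/n) (g(n) = (n - 183/n)*(n - 4*(-6)) = (n - 183/n)*(n + 24) = (n - 183/n)*(24 + n) = (24 + n)*(n - 183/n))
g(t(-14)) - 1*14087 = (-183 + (-14)² - 4392/(-14) + 24*(-14)) - 1*14087 = (-183 + 196 - 4392*(-1/14) - 336) - 14087 = (-183 + 196 + 2196/7 - 336) - 14087 = -65/7 - 14087 = -98674/7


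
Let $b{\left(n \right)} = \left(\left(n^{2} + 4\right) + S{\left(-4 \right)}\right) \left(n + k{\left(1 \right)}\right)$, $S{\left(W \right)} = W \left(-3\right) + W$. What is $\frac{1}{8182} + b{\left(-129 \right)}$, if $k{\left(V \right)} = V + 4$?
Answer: $- \frac{16895600903}{8182} \approx -2.065 \cdot 10^{6}$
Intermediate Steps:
$S{\left(W \right)} = - 2 W$ ($S{\left(W \right)} = - 3 W + W = - 2 W$)
$k{\left(V \right)} = 4 + V$
$b{\left(n \right)} = \left(5 + n\right) \left(12 + n^{2}\right)$ ($b{\left(n \right)} = \left(\left(n^{2} + 4\right) - -8\right) \left(n + \left(4 + 1\right)\right) = \left(\left(4 + n^{2}\right) + 8\right) \left(n + 5\right) = \left(12 + n^{2}\right) \left(5 + n\right) = \left(5 + n\right) \left(12 + n^{2}\right)$)
$\frac{1}{8182} + b{\left(-129 \right)} = \frac{1}{8182} + \left(60 + \left(-129\right)^{3} + 5 \left(-129\right)^{2} + 12 \left(-129\right)\right) = \frac{1}{8182} + \left(60 - 2146689 + 5 \cdot 16641 - 1548\right) = \frac{1}{8182} + \left(60 - 2146689 + 83205 - 1548\right) = \frac{1}{8182} - 2064972 = - \frac{16895600903}{8182}$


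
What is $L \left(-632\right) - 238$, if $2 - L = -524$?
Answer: $-332670$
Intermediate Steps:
$L = 526$ ($L = 2 - -524 = 2 + 524 = 526$)
$L \left(-632\right) - 238 = 526 \left(-632\right) - 238 = -332432 - 238 = -332670$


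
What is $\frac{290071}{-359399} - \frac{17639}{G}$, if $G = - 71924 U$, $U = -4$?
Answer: $- \frac{89791705377}{103397654704} \approx -0.86841$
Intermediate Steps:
$G = 287696$ ($G = \left(-71924\right) \left(-4\right) = 287696$)
$\frac{290071}{-359399} - \frac{17639}{G} = \frac{290071}{-359399} - \frac{17639}{287696} = 290071 \left(- \frac{1}{359399}\right) - \frac{17639}{287696} = - \frac{290071}{359399} - \frac{17639}{287696} = - \frac{89791705377}{103397654704}$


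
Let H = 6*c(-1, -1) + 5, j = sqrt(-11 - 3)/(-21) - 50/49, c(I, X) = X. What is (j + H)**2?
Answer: 87523/21609 + 66*I*sqrt(14)/343 ≈ 4.0503 + 0.71997*I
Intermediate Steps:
j = -50/49 - I*sqrt(14)/21 (j = sqrt(-14)*(-1/21) - 50*1/49 = (I*sqrt(14))*(-1/21) - 50/49 = -I*sqrt(14)/21 - 50/49 = -50/49 - I*sqrt(14)/21 ≈ -1.0204 - 0.17817*I)
H = -1 (H = 6*(-1) + 5 = -6 + 5 = -1)
(j + H)**2 = ((-50/49 - I*sqrt(14)/21) - 1)**2 = (-99/49 - I*sqrt(14)/21)**2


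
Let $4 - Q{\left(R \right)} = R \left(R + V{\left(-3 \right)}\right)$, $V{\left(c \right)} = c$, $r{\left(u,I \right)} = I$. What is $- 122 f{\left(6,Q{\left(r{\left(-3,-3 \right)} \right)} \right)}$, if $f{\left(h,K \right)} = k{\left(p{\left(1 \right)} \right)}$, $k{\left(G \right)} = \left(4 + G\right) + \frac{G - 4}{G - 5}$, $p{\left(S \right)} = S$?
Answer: $- \frac{1403}{2} \approx -701.5$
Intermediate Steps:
$k{\left(G \right)} = 4 + G + \frac{-4 + G}{-5 + G}$ ($k{\left(G \right)} = \left(4 + G\right) + \frac{-4 + G}{-5 + G} = 4 + G + \frac{-4 + G}{-5 + G}$)
$Q{\left(R \right)} = 4 - R \left(-3 + R\right)$ ($Q{\left(R \right)} = 4 - R \left(R - 3\right) = 4 - R \left(-3 + R\right)$)
$f{\left(h,K \right)} = \frac{23}{4}$ ($f{\left(h,K \right)} = \frac{-24 + 1^{2}}{-5 + 1} = \frac{-24 + 1}{-4} = \left(- \frac{1}{4}\right) \left(-23\right) = \frac{23}{4}$)
$- 122 f{\left(6,Q{\left(r{\left(-3,-3 \right)} \right)} \right)} = \left(-122\right) \frac{23}{4} = - \frac{1403}{2}$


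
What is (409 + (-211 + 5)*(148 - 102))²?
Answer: 82210489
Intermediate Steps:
(409 + (-211 + 5)*(148 - 102))² = (409 - 206*46)² = (409 - 9476)² = (-9067)² = 82210489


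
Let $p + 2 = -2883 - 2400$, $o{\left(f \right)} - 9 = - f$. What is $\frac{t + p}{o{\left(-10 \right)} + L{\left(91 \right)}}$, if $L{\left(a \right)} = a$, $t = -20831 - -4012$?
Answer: $- \frac{11052}{55} \approx -200.95$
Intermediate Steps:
$o{\left(f \right)} = 9 - f$
$p = -5285$ ($p = -2 - 5283 = -5285$)
$t = -16819$ ($t = -20831 + 4012 = -16819$)
$\frac{t + p}{o{\left(-10 \right)} + L{\left(91 \right)}} = \frac{-16819 - 5285}{\left(9 - -10\right) + 91} = - \frac{22104}{\left(9 + 10\right) + 91} = - \frac{22104}{19 + 91} = - \frac{22104}{110} = \left(-22104\right) \frac{1}{110} = - \frac{11052}{55}$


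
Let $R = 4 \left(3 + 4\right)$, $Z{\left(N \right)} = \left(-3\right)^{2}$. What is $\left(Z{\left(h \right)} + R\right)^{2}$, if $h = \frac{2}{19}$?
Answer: $1369$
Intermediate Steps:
$h = \frac{2}{19}$ ($h = 2 \cdot \frac{1}{19} = \frac{2}{19} \approx 0.10526$)
$Z{\left(N \right)} = 9$
$R = 28$ ($R = 4 \cdot 7 = 28$)
$\left(Z{\left(h \right)} + R\right)^{2} = \left(9 + 28\right)^{2} = 37^{2} = 1369$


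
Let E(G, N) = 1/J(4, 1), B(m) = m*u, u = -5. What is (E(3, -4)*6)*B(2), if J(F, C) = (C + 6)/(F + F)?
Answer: -480/7 ≈ -68.571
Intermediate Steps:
J(F, C) = (6 + C)/(2*F) (J(F, C) = (6 + C)/((2*F)) = (6 + C)*(1/(2*F)) = (6 + C)/(2*F))
B(m) = -5*m (B(m) = m*(-5) = -5*m)
E(G, N) = 8/7 (E(G, N) = 1/((½)*(6 + 1)/4) = 1/((½)*(¼)*7) = 1/(7/8) = 8/7)
(E(3, -4)*6)*B(2) = ((8/7)*6)*(-5*2) = (48/7)*(-10) = -480/7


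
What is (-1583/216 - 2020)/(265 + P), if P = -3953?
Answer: 437903/796608 ≈ 0.54971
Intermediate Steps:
(-1583/216 - 2020)/(265 + P) = (-1583/216 - 2020)/(265 - 3953) = (-1583*1/216 - 2020)/(-3688) = (-1583/216 - 2020)*(-1/3688) = -437903/216*(-1/3688) = 437903/796608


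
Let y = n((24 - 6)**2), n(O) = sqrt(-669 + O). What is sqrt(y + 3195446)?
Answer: sqrt(3195446 + I*sqrt(345)) ≈ 1787.6 + 0.005*I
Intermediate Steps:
y = I*sqrt(345) (y = sqrt(-669 + (24 - 6)**2) = sqrt(-669 + 18**2) = sqrt(-669 + 324) = sqrt(-345) = I*sqrt(345) ≈ 18.574*I)
sqrt(y + 3195446) = sqrt(I*sqrt(345) + 3195446) = sqrt(3195446 + I*sqrt(345))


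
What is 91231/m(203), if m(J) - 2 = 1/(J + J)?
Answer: 37039786/813 ≈ 45559.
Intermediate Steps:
m(J) = 2 + 1/(2*J) (m(J) = 2 + 1/(J + J) = 2 + 1/(2*J))
91231/m(203) = 91231/(2 + (½)/203) = 91231/(2 + (½)*(1/203)) = 91231/(2 + 1/406) = 91231/(813/406) = 91231*(406/813) = 37039786/813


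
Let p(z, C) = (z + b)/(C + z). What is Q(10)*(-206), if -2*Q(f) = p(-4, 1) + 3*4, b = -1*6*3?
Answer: 5974/3 ≈ 1991.3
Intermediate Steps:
b = -18 (b = -6*3 = -18)
p(z, C) = (-18 + z)/(C + z) (p(z, C) = (z - 18)/(C + z) = (-18 + z)/(C + z))
Q(f) = -29/3 (Q(f) = -((-18 - 4)/(1 - 4) + 3*4)/2 = -(-22/(-3) + 12)/2 = -(-1/3*(-22) + 12)/2 = -(22/3 + 12)/2 = -1/2*58/3 = -29/3)
Q(10)*(-206) = -29/3*(-206) = 5974/3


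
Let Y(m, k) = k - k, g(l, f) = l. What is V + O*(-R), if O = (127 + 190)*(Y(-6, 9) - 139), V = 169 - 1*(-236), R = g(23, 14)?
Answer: 1013854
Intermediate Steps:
R = 23
V = 405 (V = 169 + 236 = 405)
Y(m, k) = 0
O = -44063 (O = (127 + 190)*(0 - 139) = 317*(-139) = -44063)
V + O*(-R) = 405 - (-44063)*23 = 405 - 44063*(-23) = 405 + 1013449 = 1013854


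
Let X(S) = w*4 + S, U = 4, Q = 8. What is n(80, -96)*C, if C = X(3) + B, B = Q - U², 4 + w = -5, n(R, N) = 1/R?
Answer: -41/80 ≈ -0.51250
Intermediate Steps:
w = -9 (w = -4 - 5 = -9)
X(S) = -36 + S (X(S) = -9*4 + S = -36 + S)
B = -8 (B = 8 - 1*4² = 8 - 1*16 = 8 - 16 = -8)
C = -41 (C = (-36 + 3) - 8 = -33 - 8 = -41)
n(80, -96)*C = -41/80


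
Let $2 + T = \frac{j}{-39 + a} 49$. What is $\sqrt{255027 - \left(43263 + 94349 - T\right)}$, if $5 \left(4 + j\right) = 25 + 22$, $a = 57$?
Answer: $\frac{\sqrt{11742770}}{10} \approx 342.68$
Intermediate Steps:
$j = \frac{27}{5}$ ($j = -4 + \frac{25 + 22}{5} = -4 + \frac{1}{5} \cdot 47 = -4 + \frac{47}{5} = \frac{27}{5} \approx 5.4$)
$T = \frac{127}{10}$ ($T = -2 + \frac{1}{-39 + 57} \cdot \frac{27}{5} \cdot 49 = -2 + \frac{1}{18} \cdot \frac{27}{5} \cdot 49 = -2 + \frac{3}{10} \cdot 49 = -2 + \frac{147}{10} = \frac{127}{10} \approx 12.7$)
$\sqrt{255027 - \left(43263 + 94349 - T\right)} = \sqrt{255027 - \left(\frac{432503}{10} + 94349\right)} = \sqrt{255027 + \left(\frac{127}{10} - \left(43263 + 94349\right)\right)} = \sqrt{255027 + \left(\frac{127}{10} - 137612\right)} = \sqrt{255027 - \frac{1375993}{10}} = \sqrt{\frac{1174277}{10}} = \frac{\sqrt{11742770}}{10}$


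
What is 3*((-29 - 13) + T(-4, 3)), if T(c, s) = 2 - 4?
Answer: -132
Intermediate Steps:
T(c, s) = -2
3*((-29 - 13) + T(-4, 3)) = 3*((-29 - 13) - 2) = 3*(-42 - 2) = 3*(-44) = -132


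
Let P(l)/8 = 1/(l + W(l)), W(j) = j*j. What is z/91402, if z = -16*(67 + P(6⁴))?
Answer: -56310556/4801209957 ≈ -0.011728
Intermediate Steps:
W(j) = j²
P(l) = 8/(l + l²)
z = -112621112/105057 (z = -16*(67 + 8/((6⁴)*(1 + 6⁴))) = -16*(67 + 8/(1296*(1 + 1296))) = -16*(67 + 8*(1/1296)/1297) = -16*(67 + 8*(1/1296)*(1/1297)) = -16*(67 + 1/210114) = -16*14077639/210114 = -112621112/105057 ≈ -1072.0)
z/91402 = -112621112/105057/91402 = -112621112/105057*1/91402 = -56310556/4801209957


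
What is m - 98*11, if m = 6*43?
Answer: -820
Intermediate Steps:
m = 258
m - 98*11 = 258 - 98*11 = 258 - 1078 = -820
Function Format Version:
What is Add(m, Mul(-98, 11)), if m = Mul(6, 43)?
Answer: -820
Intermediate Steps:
m = 258
Add(m, Mul(-98, 11)) = Add(258, Mul(-98, 11)) = Add(258, -1078) = -820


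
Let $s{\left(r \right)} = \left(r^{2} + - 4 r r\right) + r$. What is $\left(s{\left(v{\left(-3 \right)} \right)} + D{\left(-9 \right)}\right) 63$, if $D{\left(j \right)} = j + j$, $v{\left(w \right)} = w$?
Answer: $-3024$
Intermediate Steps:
$s{\left(r \right)} = r - 3 r^{2}$ ($s{\left(r \right)} = \left(r^{2} - 4 r^{2}\right) + r = - 3 r^{2} + r = r - 3 r^{2}$)
$D{\left(j \right)} = 2 j$
$\left(s{\left(v{\left(-3 \right)} \right)} + D{\left(-9 \right)}\right) 63 = \left(- 3 \left(1 - -9\right) + 2 \left(-9\right)\right) 63 = \left(- 3 \left(1 + 9\right) - 18\right) 63 = \left(\left(-3\right) 10 - 18\right) 63 = \left(-30 - 18\right) 63 = \left(-48\right) 63 = -3024$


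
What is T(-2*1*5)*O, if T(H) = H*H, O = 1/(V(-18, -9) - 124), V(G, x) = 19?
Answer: -20/21 ≈ -0.95238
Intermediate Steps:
O = -1/105 (O = 1/(19 - 124) = 1/(-105) = -1/105 ≈ -0.0095238)
T(H) = H²
T(-2*1*5)*O = (-2*1*5)²*(-1/105) = (-2*5)²*(-1/105) = (-10)²*(-1/105) = 100*(-1/105) = -20/21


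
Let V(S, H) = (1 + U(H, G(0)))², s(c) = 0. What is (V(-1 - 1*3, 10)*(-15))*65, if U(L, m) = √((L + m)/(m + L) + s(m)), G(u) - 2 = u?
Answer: -3900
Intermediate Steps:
G(u) = 2 + u
U(L, m) = 1 (U(L, m) = √((L + m)/(m + L) + 0) = √((L + m)/(L + m) + 0) = √(1 + 0) = √1 = 1)
V(S, H) = 4 (V(S, H) = (1 + 1)² = 2² = 4)
(V(-1 - 1*3, 10)*(-15))*65 = (4*(-15))*65 = -60*65 = -3900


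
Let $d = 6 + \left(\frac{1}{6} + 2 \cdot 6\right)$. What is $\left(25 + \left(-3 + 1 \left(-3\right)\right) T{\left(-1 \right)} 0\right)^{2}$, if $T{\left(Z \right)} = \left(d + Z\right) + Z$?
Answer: $625$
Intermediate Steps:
$d = \frac{109}{6}$ ($d = 6 + \left(\frac{1}{6} + 12\right) = 6 + \frac{73}{6} = \frac{109}{6} \approx 18.167$)
$T{\left(Z \right)} = \frac{109}{6} + 2 Z$ ($T{\left(Z \right)} = \left(\frac{109}{6} + Z\right) + Z = \frac{109}{6} + 2 Z$)
$\left(25 + \left(-3 + 1 \left(-3\right)\right) T{\left(-1 \right)} 0\right)^{2} = \left(25 + \left(-3 + 1 \left(-3\right)\right) \left(\frac{109}{6} + 2 \left(-1\right)\right) 0\right)^{2} = \left(25 + \left(-3 - 3\right) \left(\frac{109}{6} - 2\right) 0\right)^{2} = \left(25 + \left(-6\right) \frac{97}{6} \cdot 0\right)^{2} = \left(25 - 0\right)^{2} = \left(25 + 0\right)^{2} = 25^{2} = 625$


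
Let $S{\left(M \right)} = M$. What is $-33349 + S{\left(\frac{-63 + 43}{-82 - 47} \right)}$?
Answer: $- \frac{4302001}{129} \approx -33349.0$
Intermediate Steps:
$-33349 + S{\left(\frac{-63 + 43}{-82 - 47} \right)} = -33349 + \frac{-63 + 43}{-82 - 47} = -33349 - \frac{20}{-129} = -33349 - - \frac{20}{129} = -33349 + \frac{20}{129} = - \frac{4302001}{129}$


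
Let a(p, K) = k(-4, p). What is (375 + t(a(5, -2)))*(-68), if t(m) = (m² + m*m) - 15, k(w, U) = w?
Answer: -26656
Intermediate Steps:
a(p, K) = -4
t(m) = -15 + 2*m² (t(m) = (m² + m²) - 15 = 2*m² - 15 = -15 + 2*m²)
(375 + t(a(5, -2)))*(-68) = (375 + (-15 + 2*(-4)²))*(-68) = (375 + (-15 + 2*16))*(-68) = (375 + (-15 + 32))*(-68) = (375 + 17)*(-68) = 392*(-68) = -26656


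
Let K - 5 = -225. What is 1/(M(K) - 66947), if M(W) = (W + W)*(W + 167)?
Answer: -1/43627 ≈ -2.2922e-5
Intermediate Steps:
K = -220 (K = 5 - 225 = -220)
M(W) = 2*W*(167 + W) (M(W) = (2*W)*(167 + W) = 2*W*(167 + W))
1/(M(K) - 66947) = 1/(2*(-220)*(167 - 220) - 66947) = 1/(2*(-220)*(-53) - 66947) = 1/(23320 - 66947) = 1/(-43627) = -1/43627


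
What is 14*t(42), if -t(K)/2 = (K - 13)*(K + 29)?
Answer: -57652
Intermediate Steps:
t(K) = -2*(-13 + K)*(29 + K) (t(K) = -2*(K - 13)*(K + 29) = -2*(-13 + K)*(29 + K))
14*t(42) = 14*(754 - 32*42 - 2*42²) = 14*(754 - 1344 - 2*1764) = 14*(754 - 1344 - 3528) = 14*(-4118) = -57652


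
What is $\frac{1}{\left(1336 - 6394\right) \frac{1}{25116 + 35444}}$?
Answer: $- \frac{30280}{2529} \approx -11.973$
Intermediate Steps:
$\frac{1}{\left(1336 - 6394\right) \frac{1}{25116 + 35444}} = \frac{1}{\left(-5058\right) \frac{1}{60560}} = \frac{1}{- \frac{2529}{30280}} = - \frac{30280}{2529}$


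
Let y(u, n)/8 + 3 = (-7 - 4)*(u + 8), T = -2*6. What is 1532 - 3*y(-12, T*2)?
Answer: 548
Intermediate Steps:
T = -12
y(u, n) = -728 - 88*u (y(u, n) = -24 + 8*((-7 - 4)*(u + 8)) = -24 + 8*(-11*(8 + u)) = -24 + 8*(-88 - 11*u) = -24 + (-704 - 88*u) = -728 - 88*u)
1532 - 3*y(-12, T*2) = 1532 - 3*(-728 - 88*(-12)) = 1532 - 3*(-728 + 1056) = 1532 - 3*328 = 1532 - 1*984 = 1532 - 984 = 548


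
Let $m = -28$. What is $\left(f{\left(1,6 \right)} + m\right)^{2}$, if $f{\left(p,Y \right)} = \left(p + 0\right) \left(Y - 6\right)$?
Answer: $784$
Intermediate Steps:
$f{\left(p,Y \right)} = p \left(-6 + Y\right)$
$\left(f{\left(1,6 \right)} + m\right)^{2} = \left(1 \left(-6 + 6\right) - 28\right)^{2} = \left(1 \cdot 0 - 28\right)^{2} = \left(0 - 28\right)^{2} = \left(-28\right)^{2} = 784$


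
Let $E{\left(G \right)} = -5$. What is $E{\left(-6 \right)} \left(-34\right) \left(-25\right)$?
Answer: $-4250$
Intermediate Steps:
$E{\left(-6 \right)} \left(-34\right) \left(-25\right) = \left(-5\right) \left(-34\right) \left(-25\right) = 170 \left(-25\right) = -4250$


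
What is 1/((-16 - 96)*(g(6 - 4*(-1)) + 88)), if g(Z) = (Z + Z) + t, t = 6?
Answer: -1/12768 ≈ -7.8321e-5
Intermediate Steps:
g(Z) = 6 + 2*Z (g(Z) = (Z + Z) + 6 = 2*Z + 6 = 6 + 2*Z)
1/((-16 - 96)*(g(6 - 4*(-1)) + 88)) = 1/((-16 - 96)*((6 + 2*(6 - 4*(-1))) + 88)) = 1/(-112*((6 + 2*(6 + 4)) + 88)) = 1/(-112*((6 + 2*10) + 88)) = 1/(-112*((6 + 20) + 88)) = 1/(-112*(26 + 88)) = 1/(-112*114) = 1/(-12768) = -1/12768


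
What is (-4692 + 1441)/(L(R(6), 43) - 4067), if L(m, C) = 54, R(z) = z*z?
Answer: 3251/4013 ≈ 0.81012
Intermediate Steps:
R(z) = z²
(-4692 + 1441)/(L(R(6), 43) - 4067) = (-4692 + 1441)/(54 - 4067) = -3251/(-4013) = -3251*(-1/4013) = 3251/4013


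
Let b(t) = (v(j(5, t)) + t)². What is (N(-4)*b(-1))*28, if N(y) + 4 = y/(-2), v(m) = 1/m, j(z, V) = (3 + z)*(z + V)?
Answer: -6727/128 ≈ -52.555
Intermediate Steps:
j(z, V) = (3 + z)*(V + z)
v(m) = 1/m
N(y) = -4 - y/2 (N(y) = -4 + y/(-2) = -4 + y*(-½) = -4 - y/2)
b(t) = (t + 1/(40 + 8*t))² (b(t) = (1/(5² + 3*t + 3*5 + t*5) + t)² = (1/(25 + 3*t + 15 + 5*t) + t)² = (1/(40 + 8*t) + t)² = (t + 1/(40 + 8*t))²)
(N(-4)*b(-1))*28 = ((-4 - ½*(-4))*((1 + 8*(-1)*(5 - 1))²/(64*(5 - 1)²)))*28 = ((-4 + 2)*((1/64)*(1 + 8*(-1)*4)²/4²))*28 = -(1 - 32)²/(32*16)*28 = -(-31)²/(32*16)*28 = -961/(32*16)*28 = -2*961/1024*28 = -961/512*28 = -6727/128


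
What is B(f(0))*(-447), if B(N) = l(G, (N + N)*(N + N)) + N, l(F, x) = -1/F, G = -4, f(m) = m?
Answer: -447/4 ≈ -111.75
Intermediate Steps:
B(N) = ¼ + N (B(N) = -1/(-4) + N = -1*(-¼) + N = ¼ + N)
B(f(0))*(-447) = (¼ + 0)*(-447) = (¼)*(-447) = -447/4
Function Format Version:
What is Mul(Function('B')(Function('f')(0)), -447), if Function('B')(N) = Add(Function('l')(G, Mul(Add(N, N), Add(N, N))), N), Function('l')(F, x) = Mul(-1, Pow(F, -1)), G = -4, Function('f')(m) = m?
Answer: Rational(-447, 4) ≈ -111.75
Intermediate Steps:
Function('B')(N) = Add(Rational(1, 4), N) (Function('B')(N) = Add(Mul(-1, Pow(-4, -1)), N) = Add(Mul(-1, Rational(-1, 4)), N) = Add(Rational(1, 4), N))
Mul(Function('B')(Function('f')(0)), -447) = Mul(Add(Rational(1, 4), 0), -447) = Mul(Rational(1, 4), -447) = Rational(-447, 4)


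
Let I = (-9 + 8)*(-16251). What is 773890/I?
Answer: 773890/16251 ≈ 47.621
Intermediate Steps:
I = 16251 (I = -1*(-16251) = 16251)
773890/I = 773890/16251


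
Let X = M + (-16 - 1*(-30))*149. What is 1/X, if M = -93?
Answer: 1/1993 ≈ 0.00050176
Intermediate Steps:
X = 1993 (X = -93 + (-16 - 1*(-30))*149 = -93 + (-16 + 30)*149 = -93 + 14*149 = -93 + 2086 = 1993)
1/X = 1/1993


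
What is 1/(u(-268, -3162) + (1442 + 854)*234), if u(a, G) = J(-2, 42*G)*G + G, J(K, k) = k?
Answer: 1/420460350 ≈ 2.3783e-9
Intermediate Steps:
u(a, G) = G + 42*G**2 (u(a, G) = (42*G)*G + G = 42*G**2 + G = G + 42*G**2)
1/(u(-268, -3162) + (1442 + 854)*234) = 1/(-3162*(1 + 42*(-3162)) + (1442 + 854)*234) = 1/(-3162*(1 - 132804) + 2296*234) = 1/(-3162*(-132803) + 537264) = 1/(419923086 + 537264) = 1/420460350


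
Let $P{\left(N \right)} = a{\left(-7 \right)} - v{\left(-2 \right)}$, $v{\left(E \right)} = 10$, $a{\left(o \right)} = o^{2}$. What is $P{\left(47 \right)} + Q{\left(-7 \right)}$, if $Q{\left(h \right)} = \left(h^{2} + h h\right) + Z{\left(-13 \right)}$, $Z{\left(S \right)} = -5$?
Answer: $132$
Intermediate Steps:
$P{\left(N \right)} = 39$ ($P{\left(N \right)} = \left(-7\right)^{2} - 10 = 49 - 10 = 39$)
$Q{\left(h \right)} = -5 + 2 h^{2}$ ($Q{\left(h \right)} = \left(h^{2} + h h\right) - 5 = \left(h^{2} + h^{2}\right) - 5 = 2 h^{2} - 5 = -5 + 2 h^{2}$)
$P{\left(47 \right)} + Q{\left(-7 \right)} = 39 - \left(5 - 2 \left(-7\right)^{2}\right) = 39 + \left(-5 + 2 \cdot 49\right) = 39 + \left(-5 + 98\right) = 39 + 93 = 132$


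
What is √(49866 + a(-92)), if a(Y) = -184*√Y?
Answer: √(49866 - 368*I*√23) ≈ 223.34 - 3.951*I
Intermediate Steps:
√(49866 + a(-92)) = √(49866 - 368*I*√23)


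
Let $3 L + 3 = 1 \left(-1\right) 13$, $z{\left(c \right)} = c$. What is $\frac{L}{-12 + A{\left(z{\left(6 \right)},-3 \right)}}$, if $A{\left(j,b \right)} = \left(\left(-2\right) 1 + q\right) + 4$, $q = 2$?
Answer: $\frac{2}{3} \approx 0.66667$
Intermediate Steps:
$A{\left(j,b \right)} = 4$ ($A{\left(j,b \right)} = \left(\left(-2\right) 1 + 2\right) + 4 = \left(-2 + 2\right) + 4 = 0 + 4 = 4$)
$L = - \frac{16}{3}$ ($L = -1 + \frac{1 \left(-1\right) 13}{3} = -1 + \frac{\left(-1\right) 13}{3} = -1 + \frac{1}{3} \left(-13\right) = -1 - \frac{13}{3} = - \frac{16}{3} \approx -5.3333$)
$\frac{L}{-12 + A{\left(z{\left(6 \right)},-3 \right)}} = \frac{1}{-12 + 4} \left(- \frac{16}{3}\right) = \frac{1}{-8} \left(- \frac{16}{3}\right) = \left(- \frac{1}{8}\right) \left(- \frac{16}{3}\right) = \frac{2}{3}$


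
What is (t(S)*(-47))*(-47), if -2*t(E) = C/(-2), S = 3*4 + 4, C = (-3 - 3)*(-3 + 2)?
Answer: 6627/2 ≈ 3313.5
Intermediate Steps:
C = 6 (C = -6*(-1) = 6)
S = 16 (S = 12 + 4 = 16)
t(E) = 3/2 (t(E) = -3/(-2) = -3*(-1)/2 = -1/2*(-3) = 3/2)
(t(S)*(-47))*(-47) = ((3/2)*(-47))*(-47) = -141/2*(-47) = 6627/2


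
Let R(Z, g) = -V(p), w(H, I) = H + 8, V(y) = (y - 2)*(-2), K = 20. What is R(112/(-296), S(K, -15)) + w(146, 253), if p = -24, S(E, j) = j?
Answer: 102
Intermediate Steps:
V(y) = 4 - 2*y (V(y) = (-2 + y)*(-2) = 4 - 2*y)
w(H, I) = 8 + H
R(Z, g) = -52 (R(Z, g) = -(4 - 2*(-24)) = -(4 + 48) = -1*52 = -52)
R(112/(-296), S(K, -15)) + w(146, 253) = -52 + (8 + 146) = -52 + 154 = 102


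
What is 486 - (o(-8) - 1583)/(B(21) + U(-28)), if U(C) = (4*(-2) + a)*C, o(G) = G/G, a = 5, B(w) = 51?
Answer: 67192/135 ≈ 497.72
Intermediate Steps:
o(G) = 1
U(C) = -3*C (U(C) = (4*(-2) + 5)*C = (-8 + 5)*C = -3*C)
486 - (o(-8) - 1583)/(B(21) + U(-28)) = 486 - (1 - 1583)/(51 - 3*(-28)) = 486 - (-1582)/(51 + 84) = 486 - (-1582)/135 = 486 - 1*(-1582/135) = 486 + 1582/135 = 67192/135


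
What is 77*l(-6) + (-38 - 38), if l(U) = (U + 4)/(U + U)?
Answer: -379/6 ≈ -63.167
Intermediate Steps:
l(U) = (4 + U)/(2*U) (l(U) = (4 + U)/((2*U)) = (4 + U)*(1/(2*U)) = (4 + U)/(2*U))
77*l(-6) + (-38 - 38) = 77*((½)*(4 - 6)/(-6)) + (-38 - 38) = 77*((½)*(-⅙)*(-2)) - 76 = 77*(⅙) - 76 = 77/6 - 76 = -379/6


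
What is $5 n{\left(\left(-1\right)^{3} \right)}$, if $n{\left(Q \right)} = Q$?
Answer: $-5$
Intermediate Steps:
$5 n{\left(\left(-1\right)^{3} \right)} = 5 \left(-1\right)^{3} = 5 \left(-1\right) = -5$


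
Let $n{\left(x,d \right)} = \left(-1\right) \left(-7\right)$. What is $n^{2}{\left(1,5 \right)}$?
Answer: $49$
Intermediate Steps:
$n{\left(x,d \right)} = 7$
$n^{2}{\left(1,5 \right)} = 7^{2} = 49$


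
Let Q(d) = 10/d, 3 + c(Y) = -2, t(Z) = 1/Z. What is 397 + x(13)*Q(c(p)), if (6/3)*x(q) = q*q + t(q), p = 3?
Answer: 2963/13 ≈ 227.92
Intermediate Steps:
c(Y) = -5 (c(Y) = -3 - 2 = -5)
x(q) = 1/(2*q) + q²/2 (x(q) = (q*q + 1/q)/2 = (q² + 1/q)/2 = (1/q + q²)/2 = 1/(2*q) + q²/2)
397 + x(13)*Q(c(p)) = 397 + ((½)*(1 + 13³)/13)*(10/(-5)) = 397 + ((½)*(1/13)*(1 + 2197))*(10*(-⅕)) = 397 + ((½)*(1/13)*2198)*(-2) = 397 + (1099/13)*(-2) = 397 - 2198/13 = 2963/13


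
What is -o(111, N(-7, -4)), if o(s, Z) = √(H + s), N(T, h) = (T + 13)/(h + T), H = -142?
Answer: -I*√31 ≈ -5.5678*I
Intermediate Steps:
N(T, h) = (13 + T)/(T + h)
o(s, Z) = √(-142 + s)
-o(111, N(-7, -4)) = -√(-142 + 111) = -√(-31) = -I*√31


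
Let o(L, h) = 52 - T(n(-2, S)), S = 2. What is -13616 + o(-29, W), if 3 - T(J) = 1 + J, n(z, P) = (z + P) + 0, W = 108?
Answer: -13566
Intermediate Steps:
n(z, P) = P + z (n(z, P) = (P + z) + 0 = P + z)
T(J) = 2 - J (T(J) = 3 - (1 + J) = 3 + (-1 - J) = 2 - J)
o(L, h) = 50 (o(L, h) = 52 - (2 - (2 - 2)) = 52 - (2 - 1*0) = 52 - (2 + 0) = 52 - 1*2 = 52 - 2 = 50)
-13616 + o(-29, W) = -13616 + 50 = -13566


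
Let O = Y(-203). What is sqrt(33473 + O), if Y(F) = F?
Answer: sqrt(33270) ≈ 182.40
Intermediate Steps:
O = -203
sqrt(33473 + O) = sqrt(33473 - 203) = sqrt(33270)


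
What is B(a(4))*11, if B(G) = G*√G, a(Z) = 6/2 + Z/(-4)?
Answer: 22*√2 ≈ 31.113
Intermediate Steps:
a(Z) = 3 - Z/4 (a(Z) = 6*(½) + Z*(-¼) = 3 - Z/4)
B(G) = G^(3/2)
B(a(4))*11 = (3 - ¼*4)^(3/2)*11 = (3 - 1)^(3/2)*11 = 2^(3/2)*11 = (2*√2)*11 = 22*√2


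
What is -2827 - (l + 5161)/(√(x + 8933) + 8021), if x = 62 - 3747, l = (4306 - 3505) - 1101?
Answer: -181903272692/64331193 + 38888*√82/64331193 ≈ -2827.6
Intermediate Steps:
l = -300 (l = 801 - 1101 = -300)
x = -3685
-2827 - (l + 5161)/(√(x + 8933) + 8021) = -2827 - (-300 + 5161)/(√(-3685 + 8933) + 8021) = -2827 - 4861/(√5248 + 8021) = -2827 - 4861/(8*√82 + 8021) = -2827 - 4861/(8021 + 8*√82)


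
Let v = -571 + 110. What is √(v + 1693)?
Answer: 4*√77 ≈ 35.100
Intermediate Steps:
v = -461
√(v + 1693) = √(-461 + 1693) = √1232 = 4*√77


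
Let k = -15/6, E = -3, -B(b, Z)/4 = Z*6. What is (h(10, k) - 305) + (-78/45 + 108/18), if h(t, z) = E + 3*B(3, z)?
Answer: -1856/15 ≈ -123.73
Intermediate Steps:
B(b, Z) = -24*Z (B(b, Z) = -4*Z*6 = -24*Z)
k = -5/2 (k = -15*1/6 = -5/2 ≈ -2.5000)
h(t, z) = -3 - 72*z (h(t, z) = -3 + 3*(-24*z) = -3 - 72*z)
(h(10, k) - 305) + (-78/45 + 108/18) = ((-3 - 72*(-5/2)) - 305) + (-78/45 + 108/18) = ((-3 + 180) - 305) + (-78*1/45 + 108*(1/18)) = (177 - 305) + (-26/15 + 6) = -128 + 64/15 = -1856/15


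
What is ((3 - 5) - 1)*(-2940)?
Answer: 8820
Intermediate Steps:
((3 - 5) - 1)*(-2940) = (-2 - 1)*(-2940) = -3*(-2940) = 8820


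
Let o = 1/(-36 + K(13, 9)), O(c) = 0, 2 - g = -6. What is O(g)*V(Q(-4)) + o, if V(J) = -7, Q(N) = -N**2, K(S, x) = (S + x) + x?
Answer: -1/5 ≈ -0.20000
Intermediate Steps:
g = 8 (g = 2 - 1*(-6) = 2 + 6 = 8)
K(S, x) = S + 2*x
o = -1/5 (o = 1/(-36 + (13 + 2*9)) = 1/(-36 + (13 + 18)) = 1/(-36 + 31) = 1/(-5) = -1/5 ≈ -0.20000)
O(g)*V(Q(-4)) + o = 0*(-7) - 1/5 = 0 - 1/5 = -1/5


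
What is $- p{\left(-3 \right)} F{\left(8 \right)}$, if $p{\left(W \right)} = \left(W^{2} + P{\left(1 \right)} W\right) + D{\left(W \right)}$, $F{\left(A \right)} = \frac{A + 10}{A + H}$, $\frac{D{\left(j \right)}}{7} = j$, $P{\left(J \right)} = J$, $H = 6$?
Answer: $\frac{135}{7} \approx 19.286$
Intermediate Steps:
$D{\left(j \right)} = 7 j$
$F{\left(A \right)} = \frac{10 + A}{6 + A}$ ($F{\left(A \right)} = \frac{A + 10}{A + 6} = \frac{10 + A}{6 + A}$)
$p{\left(W \right)} = W^{2} + 8 W$ ($p{\left(W \right)} = \left(W^{2} + 1 W\right) + 7 W = \left(W^{2} + W\right) + 7 W = \left(W + W^{2}\right) + 7 W = W^{2} + 8 W$)
$- p{\left(-3 \right)} F{\left(8 \right)} = - \left(-3\right) \left(8 - 3\right) \frac{10 + 8}{6 + 8} = - \left(-3\right) 5 \cdot \frac{1}{14} \cdot 18 = \left(-1\right) \left(-15\right) \frac{1}{14} \cdot 18 = 15 \cdot \frac{9}{7} = \frac{135}{7}$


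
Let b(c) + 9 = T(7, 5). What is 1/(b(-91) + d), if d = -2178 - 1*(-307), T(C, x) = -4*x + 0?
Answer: -1/1900 ≈ -0.00052632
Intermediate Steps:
T(C, x) = -4*x
b(c) = -29 (b(c) = -9 - 4*5 = -9 - 20 = -29)
d = -1871 (d = -2178 + 307 = -1871)
1/(b(-91) + d) = 1/(-29 - 1871) = 1/(-1900) = -1/1900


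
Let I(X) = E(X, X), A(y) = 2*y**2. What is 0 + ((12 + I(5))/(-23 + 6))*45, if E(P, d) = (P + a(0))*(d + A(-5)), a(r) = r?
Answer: -12915/17 ≈ -759.71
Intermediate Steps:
E(P, d) = P*(50 + d) (E(P, d) = (P + 0)*(d + 2*(-5)**2) = P*(d + 2*25) = P*(d + 50) = P*(50 + d))
I(X) = X*(50 + X)
0 + ((12 + I(5))/(-23 + 6))*45 = 0 + ((12 + 5*(50 + 5))/(-23 + 6))*45 = 0 + ((12 + 5*55)/(-17))*45 = 0 + ((12 + 275)*(-1/17))*45 = 0 + (287*(-1/17))*45 = 0 - 287/17*45 = 0 - 12915/17 = -12915/17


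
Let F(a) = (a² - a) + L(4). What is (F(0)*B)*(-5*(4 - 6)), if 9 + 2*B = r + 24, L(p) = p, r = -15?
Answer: 0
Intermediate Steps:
B = 0 (B = -9/2 + (-15 + 24)/2 = -9/2 + (½)*9 = -9/2 + 9/2 = 0)
F(a) = 4 + a² - a (F(a) = (a² - a) + 4 = 4 + a² - a)
(F(0)*B)*(-5*(4 - 6)) = ((4 + 0² - 1*0)*0)*(-5*(4 - 6)) = ((4 + 0 + 0)*0)*(-5*(-2)) = (4*0)*10 = 0*10 = 0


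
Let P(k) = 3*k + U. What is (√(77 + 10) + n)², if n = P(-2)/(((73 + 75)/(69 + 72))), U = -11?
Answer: 7651257/21904 - 2397*√87/74 ≈ 47.177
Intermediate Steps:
P(k) = -11 + 3*k (P(k) = 3*k - 11 = -11 + 3*k)
n = -2397/148 (n = (-11 + 3*(-2))/(((73 + 75)/(69 + 72))) = (-11 - 6)/((148/141)) = -17/(148*(1/141)) = -17/148/141 = -17*141/148 = -2397/148 ≈ -16.196)
(√(77 + 10) + n)² = (√(77 + 10) - 2397/148)² = (√87 - 2397/148)² = (-2397/148 + √87)²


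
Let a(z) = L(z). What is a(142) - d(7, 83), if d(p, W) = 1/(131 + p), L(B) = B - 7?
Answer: 18629/138 ≈ 134.99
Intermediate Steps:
L(B) = -7 + B
a(z) = -7 + z
a(142) - d(7, 83) = (-7 + 142) - 1/(131 + 7) = 135 - 1/138 = 18629/138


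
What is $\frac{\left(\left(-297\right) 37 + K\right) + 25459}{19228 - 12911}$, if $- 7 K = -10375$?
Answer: $\frac{111665}{44219} \approx 2.5253$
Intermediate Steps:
$K = \frac{10375}{7}$ ($K = \left(- \frac{1}{7}\right) \left(-10375\right) = \frac{10375}{7} \approx 1482.1$)
$\frac{\left(\left(-297\right) 37 + K\right) + 25459}{19228 - 12911} = \frac{\left(\left(-297\right) 37 + \frac{10375}{7}\right) + 25459}{19228 - 12911} = \frac{\left(-10989 + \frac{10375}{7}\right) + 25459}{6317} = \left(- \frac{66548}{7} + 25459\right) \frac{1}{6317} = \frac{111665}{7} \cdot \frac{1}{6317} = \frac{111665}{44219}$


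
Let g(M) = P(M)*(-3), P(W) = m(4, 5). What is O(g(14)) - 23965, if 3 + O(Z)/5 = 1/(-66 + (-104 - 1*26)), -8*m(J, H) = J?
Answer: -4700085/196 ≈ -23980.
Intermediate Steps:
m(J, H) = -J/8
P(W) = -1/2 (P(W) = -1/8*4 = -1/2)
g(M) = 3/2 (g(M) = -1/2*(-3) = 3/2)
O(Z) = -2945/196 (O(Z) = -15 + 5/(-66 + (-104 - 1*26)) = -15 + 5/(-66 + (-104 - 26)) = -15 + 5/(-66 - 130) = -15 + 5/(-196) = -15 + 5*(-1/196) = -15 - 5/196 = -2945/196)
O(g(14)) - 23965 = -2945/196 - 23965 = -4700085/196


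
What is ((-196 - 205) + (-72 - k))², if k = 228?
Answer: 491401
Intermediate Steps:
((-196 - 205) + (-72 - k))² = ((-196 - 205) + (-72 - 1*228))² = (-401 + (-72 - 228))² = (-401 - 300)² = (-701)² = 491401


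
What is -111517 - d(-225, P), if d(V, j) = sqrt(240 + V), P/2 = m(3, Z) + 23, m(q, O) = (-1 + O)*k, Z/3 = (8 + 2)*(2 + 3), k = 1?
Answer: -111517 - sqrt(15) ≈ -1.1152e+5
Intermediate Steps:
Z = 150 (Z = 3*((8 + 2)*(2 + 3)) = 3*(10*5) = 3*50 = 150)
m(q, O) = -1 + O (m(q, O) = (-1 + O)*1 = -1 + O)
P = 344 (P = 2*((-1 + 150) + 23) = 2*(149 + 23) = 2*172 = 344)
-111517 - d(-225, P) = -111517 - sqrt(240 - 225) = -111517 - sqrt(15)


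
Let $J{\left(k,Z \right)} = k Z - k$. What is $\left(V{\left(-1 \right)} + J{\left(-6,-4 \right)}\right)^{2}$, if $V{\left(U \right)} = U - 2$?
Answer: $729$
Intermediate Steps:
$V{\left(U \right)} = -2 + U$
$J{\left(k,Z \right)} = - k + Z k$ ($J{\left(k,Z \right)} = Z k - k = - k + Z k$)
$\left(V{\left(-1 \right)} + J{\left(-6,-4 \right)}\right)^{2} = \left(\left(-2 - 1\right) - 6 \left(-1 - 4\right)\right)^{2} = \left(-3 - -30\right)^{2} = \left(-3 + 30\right)^{2} = 27^{2} = 729$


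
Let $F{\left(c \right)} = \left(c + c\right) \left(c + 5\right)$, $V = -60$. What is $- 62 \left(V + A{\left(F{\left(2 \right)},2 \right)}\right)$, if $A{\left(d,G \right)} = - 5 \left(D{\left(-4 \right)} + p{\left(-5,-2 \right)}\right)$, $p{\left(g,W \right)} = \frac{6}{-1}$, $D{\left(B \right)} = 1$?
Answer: $2170$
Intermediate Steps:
$p{\left(g,W \right)} = -6$ ($p{\left(g,W \right)} = 6 \left(-1\right) = -6$)
$F{\left(c \right)} = 2 c \left(5 + c\right)$
$A{\left(d,G \right)} = 25$ ($A{\left(d,G \right)} = - 5 \left(1 - 6\right) = \left(-5\right) \left(-5\right) = 25$)
$- 62 \left(V + A{\left(F{\left(2 \right)},2 \right)}\right) = - 62 \left(-60 + 25\right) = \left(-62\right) \left(-35\right) = 2170$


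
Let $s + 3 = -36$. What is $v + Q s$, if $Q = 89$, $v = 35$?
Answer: $-3436$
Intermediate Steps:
$s = -39$ ($s = -3 - 36 = -39$)
$v + Q s = 35 + 89 \left(-39\right) = 35 - 3471 = -3436$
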